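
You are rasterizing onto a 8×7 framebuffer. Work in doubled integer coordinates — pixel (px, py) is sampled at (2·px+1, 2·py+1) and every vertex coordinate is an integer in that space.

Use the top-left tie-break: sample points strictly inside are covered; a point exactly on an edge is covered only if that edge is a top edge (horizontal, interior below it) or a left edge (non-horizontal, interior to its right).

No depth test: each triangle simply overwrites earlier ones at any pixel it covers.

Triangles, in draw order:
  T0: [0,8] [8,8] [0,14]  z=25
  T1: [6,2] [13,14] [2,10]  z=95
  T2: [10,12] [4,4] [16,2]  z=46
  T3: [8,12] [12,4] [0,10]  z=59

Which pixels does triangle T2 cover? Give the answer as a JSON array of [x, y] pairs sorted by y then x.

T0:
  2·area = 48
  edge (0, 8)→(8, 8): d=(8,0) top-left  bias=+0
  edge (8, 8)→(0, 14): d=(-8,6) right/bottom  bias=-1
  edge (0, 14)→(0, 8): d=(0,-6) top-left  bias=+0
    (0,4)@(1, 9): e=[8,34,6] → X
    (1,4)@(3, 9): e=[8,22,18] → X
    (2,4)@(5, 9): e=[8,10,30] → X
    (3,4)@(7, 9): e=[8,-2,42] → .
    (0,5)@(1, 11): e=[24,18,6] → X
    (2,5)@(5, 11): e=[24,-6,30] → .
    (0,6)@(1, 13): e=[40,2,6] → X
    (1,6)@(3, 13): e=[40,-10,18] → .
  covered (6 px):
    . . . . . . . .
    . . . . . . . .
    . . . . . . . .
    . . . . . . . .
    X X X . . . . .
    X X . . . . . .
    X . . . . . . .
T1:
  2·area = 104
  edge (6, 2)→(13, 14): d=(7,12) right/bottom  bias=-1
  edge (13, 14)→(2, 10): d=(-11,-4) top-left  bias=+0
  edge (2, 10)→(6, 2): d=(4,-8) top-left  bias=+0
    (2,2)@(5, 5): e=[33,67,4] → X
    (3,2)@(7, 5): e=[9,75,20] → X
    (4,2)@(9, 5): e=[-15,83,36] → .
    (2,3)@(5, 7): e=[47,45,12] → X
    (4,3)@(9, 7): e=[-1,61,44] → .
    (1,4)@(3, 9): e=[85,15,4] → X
    (4,4)@(9, 9): e=[13,39,52] → X
    (5,4)@(11, 9): e=[-11,47,68] → .
    (1,5)@(3, 11): e=[99,-7,12] → .
    (2,5)@(5, 11): e=[75,1,28] → X
    (5,5)@(11, 11): e=[3,25,76] → X
    (6,5)@(13, 11): e=[-21,33,92] → .
  covered (13 px):
    . . . . . . . .
    . . . . . . . .
    . . X X . . . .
    . . X X . . . .
    . X X X X . . .
    . . X X X X . .
    . . . . . X . .
T2:
  2·area = 108
  edge (10, 12)→(4, 4): d=(-6,-8) top-left  bias=+0
  edge (4, 4)→(16, 2): d=(12,-2) top-left  bias=+0
  edge (16, 2)→(10, 12): d=(-6,10) right/bottom  bias=-1
    (5,1)@(11, 3): e=[62,2,44] → X
    (6,1)@(13, 3): e=[78,6,24] → X
    (7,1)@(15, 3): e=[94,10,4] → X
    (2,2)@(5, 5): e=[2,14,92] → X
    (3,2)@(7, 5): e=[18,18,72] → X
    (4,2)@(9, 5): e=[34,22,52] → X
    (7,2)@(15, 5): e=[82,34,-8] → .
    (2,3)@(5, 7): e=[-10,38,80] → .
    (3,3)@(7, 7): e=[6,42,60] → X
    (6,3)@(13, 7): e=[54,54,0] → .  [on edge]
    (3,4)@(7, 9): e=[-6,66,48] → .
    (4,4)@(9, 9): e=[10,70,28] → X
  covered (13 px):
    . . . . . . . .
    . . . . . X X X
    . . X X X X X .
    . . . X X X . .
    . . . . X X . .
    . . . . . . . .
    . . . . . . . .
T3:
  2·area = 72  (B↔C swapped to make it positive)
  edge (8, 12)→(0, 10): d=(-8,-2) top-left  bias=+0
  edge (0, 10)→(12, 4): d=(12,-6) top-left  bias=+0
  edge (12, 4)→(8, 12): d=(-4,8) right/bottom  bias=-1
    (5,2)@(11, 5): e=[62,6,4] → X
    (6,2)@(13, 5): e=[66,18,-12] → .
    (3,3)@(7, 7): e=[38,6,28] → X
    (4,3)@(9, 7): e=[42,18,12] → X
    (5,3)@(11, 7): e=[46,30,-4] → .
    (1,4)@(3, 9): e=[14,6,52] → X
    (2,4)@(5, 9): e=[18,18,36] → X
    (5,4)@(11, 9): e=[30,54,-12] → .
    (1,5)@(3, 11): e=[-2,30,44] → .
    (2,5)@(5, 11): e=[2,42,28] → X
    (4,5)@(9, 11): e=[10,66,-4] → .
    (2,6)@(5, 13): e=[-14,66,20] → .
  covered (9 px):
    . . . . . . . .
    . . . . . . . .
    . . . . . X . .
    . . . X X . . .
    . X X X X . . .
    . . X X . . . .
    . . . . . . . .

Answer: [[5,1],[6,1],[7,1],[2,2],[3,2],[4,2],[5,2],[6,2],[3,3],[4,3],[5,3],[4,4],[5,4]]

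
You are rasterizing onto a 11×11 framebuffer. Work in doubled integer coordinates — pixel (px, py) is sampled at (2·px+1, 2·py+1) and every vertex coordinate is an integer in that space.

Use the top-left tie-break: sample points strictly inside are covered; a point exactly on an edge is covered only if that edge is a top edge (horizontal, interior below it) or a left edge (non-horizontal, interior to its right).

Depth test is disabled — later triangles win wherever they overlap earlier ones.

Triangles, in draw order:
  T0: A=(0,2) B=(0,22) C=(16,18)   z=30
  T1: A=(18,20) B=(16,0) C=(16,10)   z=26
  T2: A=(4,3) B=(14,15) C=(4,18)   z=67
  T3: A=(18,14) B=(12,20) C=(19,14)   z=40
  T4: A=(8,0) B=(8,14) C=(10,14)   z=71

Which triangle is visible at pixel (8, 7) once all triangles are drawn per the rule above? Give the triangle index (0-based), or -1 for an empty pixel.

T0:
  2·area = 320  (B↔C swapped to make it positive)
  edge (0, 2)→(16, 18): d=(16,16) right/bottom  bias=-1
  edge (16, 18)→(0, 22): d=(-16,4) right/bottom  bias=-1
  edge (0, 22)→(0, 2): d=(0,-20) top-left  bias=+0
    (0,1)@(1, 3): e=[0,300,20] → ·  [on edge]
    (0,2)@(1, 5): e=[32,268,20] → #
    (1,2)@(3, 5): e=[0,260,60] → ·  [on edge]
    (0,3)@(1, 7): e=[64,236,20] → #
    (1,3)@(3, 7): e=[32,228,60] → #
    (2,3)@(5, 7): e=[0,220,100] → ·  [on edge]
    (0,4)@(1, 9): e=[96,204,20] → #
    (2,4)@(5, 9): e=[32,188,100] → #
    (3,4)@(7, 9): e=[0,180,140] → ·  [on edge]
    (0,5)@(1, 11): e=[128,172,20] → #
    (3,5)@(7, 11): e=[32,148,140] → #
    (4,5)@(9, 11): e=[0,140,180] → ·  [on edge]
    (5,6)@(11, 13): e=[0,100,220] → ·  [on edge]
    (6,7)@(13, 15): e=[0,60,260] → ·  [on edge]
    (7,8)@(15, 17): e=[0,20,300] → ·  [on edge]
    (8,9)@(17, 19): e=[0,-20,340] → ·  [on edge]
    (9,10)@(19, 21): e=[0,-60,380] → ·  [on edge]
  covered (36 px):
    · · · · · · · · · · ·
    · · · · · · · · · · ·
    # · · · · · · · · · ·
    # # · · · · · · · · ·
    # # # · · · · · · · ·
    # # # # · · · · · · ·
    # # # # # · · · · · ·
    # # # # # # · · · · ·
    # # # # # # # · · · ·
    # # # # # # · · · · ·
    # # · · · · · · · · ·
T1:
  2·area = 20  (B↔C swapped to make it positive)
  edge (18, 20)→(16, 10): d=(-2,-10) top-left  bias=+0
  edge (16, 10)→(16, 0): d=(0,-10) top-left  bias=+0
  edge (16, 0)→(18, 20): d=(2,20) right/bottom  bias=-1
    (7,2)@(15, 5): e=[0,-10,30] → ·  [on edge]
    (8,5)@(17, 11): e=[8,10,2] → #
    (9,5)@(19, 11): e=[28,30,-38] → ·
    (8,6)@(17, 13): e=[4,10,6] → #
    (9,6)@(19, 13): e=[24,30,-34] → ·
    (8,7)@(17, 15): e=[0,10,10] → #  [on edge]
    (9,7)@(19, 15): e=[20,30,-30] → ·
    (8,8)@(17, 17): e=[-4,10,14] → ·
  covered (3 px):
    · · · · · · · · · · ·
    · · · · · · · · · · ·
    · · · · · · · · · · ·
    · · · · · · · · · · ·
    · · · · · · · · · · ·
    · · · · · · · · # · ·
    · · · · · · · · # · ·
    · · · · · · · · # · ·
    · · · · · · · · · · ·
    · · · · · · · · · · ·
    · · · · · · · · · · ·
T2:
  2·area = 150
  edge (4, 3)→(14, 15): d=(10,12) right/bottom  bias=-1
  edge (14, 15)→(4, 18): d=(-10,3) right/bottom  bias=-1
  edge (4, 18)→(4, 3): d=(0,-15) top-left  bias=+0
    (2,2)@(5, 5): e=[8,127,15] → #
    (3,2)@(7, 5): e=[-16,121,45] → ·
    (2,3)@(5, 7): e=[28,107,15] → #
    (3,3)@(7, 7): e=[4,101,45] → #
    (4,3)@(9, 7): e=[-20,95,75] → ·
    (2,4)@(5, 9): e=[48,87,15] → #
    (4,4)@(9, 9): e=[0,75,75] → ·  [on edge]
    (2,5)@(5, 11): e=[68,67,15] → #
    (4,5)@(9, 11): e=[20,55,75] → #
    (5,5)@(11, 11): e=[-4,49,105] → ·
    (2,6)@(5, 13): e=[88,47,15] → #
    (5,6)@(11, 13): e=[16,29,105] → #
    (9,10)@(19, 21): e=[0,-75,225] → ·  [on edge]
  covered (19 px):
    · · · · · · · · · · ·
    · · · · · · · · · · ·
    · · # · · · · · · · ·
    · · # # · · · · · · ·
    · · # # · · · · · · ·
    · · # # # · · · · · ·
    · · # # # # · · · · ·
    · · # # # # # · · · ·
    · · # # · · · · · · ·
    · · · · · · · · · · ·
    · · · · · · · · · · ·
T3:
  2·area = 6  (B↔C swapped to make it positive)
  edge (18, 14)→(19, 14): d=(1,0) top-left  bias=+0
  edge (19, 14)→(12, 20): d=(-7,6) right/bottom  bias=-1
  edge (12, 20)→(18, 14): d=(6,-6) top-left  bias=+0
    (10,5)@(21, 11): e=[-3,9,0] → ·  [on edge]
    (9,6)@(19, 13): e=[-1,7,0] → ·  [on edge]
    (8,7)@(17, 15): e=[1,5,0] → #  [on edge]
    (9,7)@(19, 15): e=[1,-7,12] → ·
    (7,8)@(15, 17): e=[3,3,0] → #  [on edge]
    (8,8)@(17, 17): e=[3,-9,12] → ·
    (6,9)@(13, 19): e=[5,1,0] → #  [on edge]
    (7,9)@(15, 19): e=[5,-11,12] → ·
    (5,10)@(11, 21): e=[7,-1,0] → ·  [on edge]
    (6,10)@(13, 21): e=[7,-13,12] → ·
  covered (3 px):
    · · · · · · · · · · ·
    · · · · · · · · · · ·
    · · · · · · · · · · ·
    · · · · · · · · · · ·
    · · · · · · · · · · ·
    · · · · · · · · · · ·
    · · · · · · · · · · ·
    · · · · · · · · # · ·
    · · · · · · · # · · ·
    · · · · · · # · · · ·
    · · · · · · · · · · ·
T4:
  2·area = 28  (B↔C swapped to make it positive)
  edge (8, 0)→(10, 14): d=(2,14) right/bottom  bias=-1
  edge (10, 14)→(8, 14): d=(-2,0) right/bottom  bias=-1
  edge (8, 14)→(8, 0): d=(0,-14) top-left  bias=+0
    (4,3)@(9, 7): e=[0,14,14] → ·  [on edge]
    (4,4)@(9, 9): e=[4,10,14] → #
    (5,4)@(11, 9): e=[-24,10,42] → ·
    (4,5)@(9, 11): e=[8,6,14] → #
    (5,5)@(11, 11): e=[-20,6,42] → ·
    (4,6)@(9, 13): e=[12,2,14] → #
    (5,6)@(11, 13): e=[-16,2,42] → ·
    (4,7)@(9, 15): e=[16,-2,14] → ·
    (5,10)@(11, 21): e=[0,-14,42] → ·  [on edge]
  covered (3 px):
    · · · · · · · · · · ·
    · · · · · · · · · · ·
    · · · · · · · · · · ·
    · · · · · · · · · · ·
    · · · · # · · · · · ·
    · · · · # · · · · · ·
    · · · · # · · · · · ·
    · · · · · · · · · · ·
    · · · · · · · · · · ·
    · · · · · · · · · · ·
    · · · · · · · · · · ·

Z-buffer (winner per pixel, '.' = empty):
  . . . . . . . . . . .
  . . . . . . . . . . .
  0 . 2 . . . . . . . .
  0 0 2 2 . . . . . . .
  0 0 2 2 4 . . . . . .
  0 0 2 2 4 . . . 1 . .
  0 0 2 2 4 2 . . 1 . .
  0 0 2 2 2 2 2 . 3 . .
  0 0 2 2 0 0 0 3 . . .
  0 0 0 0 0 0 3 . . . .
  0 0 . . . . . . . . .

Result: 3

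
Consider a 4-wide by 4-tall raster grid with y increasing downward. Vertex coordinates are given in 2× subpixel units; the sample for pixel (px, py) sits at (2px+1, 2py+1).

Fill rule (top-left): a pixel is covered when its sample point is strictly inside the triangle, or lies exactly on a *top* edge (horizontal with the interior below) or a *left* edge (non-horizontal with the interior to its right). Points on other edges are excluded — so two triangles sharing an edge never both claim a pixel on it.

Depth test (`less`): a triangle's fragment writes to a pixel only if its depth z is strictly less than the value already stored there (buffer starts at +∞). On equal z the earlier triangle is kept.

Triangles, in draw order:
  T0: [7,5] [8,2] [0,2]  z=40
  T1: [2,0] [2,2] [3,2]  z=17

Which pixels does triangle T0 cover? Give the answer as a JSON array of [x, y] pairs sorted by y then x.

T0:
  2·area = 24  (B↔C swapped to make it positive)
  edge (7, 5)→(0, 2): d=(-7,-3) top-left  bias=+0
  edge (0, 2)→(8, 2): d=(8,0) top-left  bias=+0
  edge (8, 2)→(7, 5): d=(-1,3) right/bottom  bias=-1
    (1,1)@(3, 3): e=[2,8,14] → █
    (2,1)@(5, 3): e=[8,8,8] → █
    (3,1)@(7, 3): e=[14,8,2] → █
    (1,2)@(3, 5): e=[-12,24,12] → ·
    (2,2)@(5, 5): e=[-6,24,6] → ·
    (3,2)@(7, 5): e=[0,24,0] → ·  [on edge]
  covered (3 px):
    · · · ·
    · █ █ █
    · · · ·
    · · · ·
T1:
  2·area = 2  (B↔C swapped to make it positive)
  edge (2, 0)→(3, 2): d=(1,2) right/bottom  bias=-1
  edge (3, 2)→(2, 2): d=(-1,0) right/bottom  bias=-1
  edge (2, 2)→(2, 0): d=(0,-2) top-left  bias=+0
  covered (0 px):
    · · · ·
    · · · ·
    · · · ·
    · · · ·

Answer: [[1,1],[2,1],[3,1]]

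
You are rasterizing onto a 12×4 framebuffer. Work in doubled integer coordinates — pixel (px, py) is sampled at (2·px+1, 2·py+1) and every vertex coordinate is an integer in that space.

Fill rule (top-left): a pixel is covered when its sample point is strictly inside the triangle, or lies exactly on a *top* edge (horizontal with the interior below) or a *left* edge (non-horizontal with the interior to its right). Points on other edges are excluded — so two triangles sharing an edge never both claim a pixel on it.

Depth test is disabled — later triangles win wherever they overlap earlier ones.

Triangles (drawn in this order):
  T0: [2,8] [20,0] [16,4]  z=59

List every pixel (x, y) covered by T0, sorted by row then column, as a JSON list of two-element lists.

T0:
  2·area = 40
  edge (2, 8)→(20, 0): d=(18,-8) top-left  bias=+0
  edge (20, 0)→(16, 4): d=(-4,4) right/bottom  bias=-1
  edge (16, 4)→(2, 8): d=(-14,4) right/bottom  bias=-1
    (9,0)@(19, 1): e=[10,0,30] → ·  [on edge]
    (7,1)@(15, 3): e=[14,8,18] → █
    (8,1)@(17, 3): e=[30,0,10] → ·  [on edge]
    (4,2)@(9, 5): e=[2,24,14] → █
    (5,2)@(11, 5): e=[18,16,6] → █
    (6,2)@(13, 5): e=[34,8,-2] → ·
    (7,2)@(15, 5): e=[50,0,-10] → ·  [on edge]
    (2,3)@(5, 7): e=[6,32,2] → █
    (3,3)@(7, 7): e=[22,24,-6] → ·
    (4,3)@(9, 7): e=[38,16,-14] → ·
    (5,3)@(11, 7): e=[54,8,-22] → ·
    (6,3)@(13, 7): e=[70,0,-30] → ·  [on edge]
  covered (4 px):
    · · · · · · · · · · · ·
    · · · · · · · █ · · · ·
    · · · · █ █ · · · · · ·
    · · █ · · · · · · · · ·

Answer: [[7,1],[4,2],[5,2],[2,3]]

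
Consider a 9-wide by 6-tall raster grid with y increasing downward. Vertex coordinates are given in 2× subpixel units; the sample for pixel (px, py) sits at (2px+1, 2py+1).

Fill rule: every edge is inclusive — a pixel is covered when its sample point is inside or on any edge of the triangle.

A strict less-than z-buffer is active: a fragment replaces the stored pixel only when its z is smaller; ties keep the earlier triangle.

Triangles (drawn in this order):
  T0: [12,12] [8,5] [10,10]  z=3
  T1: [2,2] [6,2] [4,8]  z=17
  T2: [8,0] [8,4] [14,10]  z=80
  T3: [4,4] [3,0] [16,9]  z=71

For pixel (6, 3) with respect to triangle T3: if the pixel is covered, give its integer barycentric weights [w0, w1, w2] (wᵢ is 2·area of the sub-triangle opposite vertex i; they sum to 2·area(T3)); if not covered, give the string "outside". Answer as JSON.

T0:
  2·area = 6  (B↔C swapped to make it positive)
  edge (12, 12)→(10, 10): d=(-2,-2) inclusive
  edge (10, 10)→(8, 5): d=(-2,-5) inclusive
  edge (8, 5)→(12, 12): d=(4,7) inclusive
    (0,0)@(1, 1): e=[0,-27,33] → ·  [on edge]
    (1,1)@(3, 3): e=[0,-21,27] → ·  [on edge]
    (2,2)@(5, 5): e=[0,-15,21] → ·  [on edge]
    (3,3)@(7, 7): e=[0,-9,15] → ·  [on edge]
    (4,3)@(9, 7): e=[4,1,1] → █
    (5,3)@(11, 7): e=[8,11,-13] → ·
    (4,4)@(9, 9): e=[0,-3,9] → ·  [on edge]
    (5,5)@(11, 11): e=[0,3,3] → █  [on edge]
    (6,5)@(13, 11): e=[4,13,-11] → ·
  covered (2 px):
    · · · · · · · · ·
    · · · · · · · · ·
    · · · · · · · · ·
    · · · · █ · · · ·
    · · · · · · · · ·
    · · · · · █ · · ·
T1:
  2·area = 24
  edge (2, 2)→(6, 2): d=(4,0) inclusive
  edge (6, 2)→(4, 8): d=(-2,6) inclusive
  edge (4, 8)→(2, 2): d=(-2,-6) inclusive
    (1,1)@(3, 3): e=[4,16,4] → █
    (2,1)@(5, 3): e=[4,4,16] → █
    (3,1)@(7, 3): e=[4,-8,28] → ·
    (1,2)@(3, 5): e=[12,12,0] → █  [on edge]
    (2,2)@(5, 5): e=[12,0,12] → █  [on edge]
    (3,2)@(7, 5): e=[12,-12,24] → ·
    (1,3)@(3, 7): e=[20,8,-4] → ·
    (2,3)@(5, 7): e=[20,-4,8] → ·
    (1,5)@(3, 11): e=[36,0,-12] → ·  [on edge]
    (2,5)@(5, 11): e=[36,-12,0] → ·  [on edge]
  covered (4 px):
    · · · · · · · · ·
    · █ █ · · · · · ·
    · █ █ · · · · · ·
    · · · · · · · · ·
    · · · · · · · · ·
    · · · · · · · · ·
T2:
  2·area = 24  (B↔C swapped to make it positive)
  edge (8, 0)→(14, 10): d=(6,10) inclusive
  edge (14, 10)→(8, 4): d=(-6,-6) inclusive
  edge (8, 4)→(8, 0): d=(0,-4) inclusive
    (2,0)@(5, 1): e=[36,0,-12] → ·  [on edge]
    (3,1)@(7, 3): e=[28,0,-4] → ·  [on edge]
    (4,1)@(9, 3): e=[8,12,4] → █
    (5,1)@(11, 3): e=[-12,24,12] → ·
    (4,2)@(9, 5): e=[20,0,4] → █  [on edge]
    (5,2)@(11, 5): e=[0,12,12] → █  [on edge]
    (6,2)@(13, 5): e=[-20,24,20] → ·
    (4,3)@(9, 7): e=[32,-12,4] → ·
    (5,3)@(11, 7): e=[12,0,12] → █  [on edge]
    (6,3)@(13, 7): e=[-8,12,20] → ·
    (5,4)@(11, 9): e=[24,-12,12] → ·
    (6,4)@(13, 9): e=[4,0,20] → █  [on edge]
    (7,5)@(15, 11): e=[-4,0,28] → ·  [on edge]
  covered (5 px):
    · · · · · · · · ·
    · · · · █ · · · ·
    · · · · █ █ · · ·
    · · · · · █ · · ·
    · · · · · · █ · ·
    · · · · · · · · ·
T3:
  2·area = 43
  edge (4, 4)→(3, 0): d=(-1,-4) inclusive
  edge (3, 0)→(16, 9): d=(13,9) inclusive
  edge (16, 9)→(4, 4): d=(-12,-5) inclusive
    (2,1)@(5, 3): e=[5,21,17] → █
    (3,1)@(7, 3): e=[13,3,27] → █
    (4,1)@(9, 3): e=[21,-15,37] → ·
    (2,2)@(5, 5): e=[3,47,-7] → ·
    (3,2)@(7, 5): e=[11,29,3] → █
    (4,2)@(9, 5): e=[19,11,13] → █
    (5,2)@(11, 5): e=[27,-7,23] → ·
    (3,3)@(7, 7): e=[9,55,-21] → ·
    (4,3)@(9, 7): e=[17,37,-11] → ·
    (6,3)@(13, 7): e=[33,1,9] → █
    (7,3)@(15, 7): e=[41,-17,19] → ·
    (6,4)@(13, 9): e=[31,27,-15] → ·
  covered (5 px):
    · · · · · · · · ·
    · · █ █ · · · · ·
    · · · █ █ · · · ·
    · · · · · · █ · ·
    · · · · · · · · ·
    · · · · · · · · ·

Result: [1,9,33]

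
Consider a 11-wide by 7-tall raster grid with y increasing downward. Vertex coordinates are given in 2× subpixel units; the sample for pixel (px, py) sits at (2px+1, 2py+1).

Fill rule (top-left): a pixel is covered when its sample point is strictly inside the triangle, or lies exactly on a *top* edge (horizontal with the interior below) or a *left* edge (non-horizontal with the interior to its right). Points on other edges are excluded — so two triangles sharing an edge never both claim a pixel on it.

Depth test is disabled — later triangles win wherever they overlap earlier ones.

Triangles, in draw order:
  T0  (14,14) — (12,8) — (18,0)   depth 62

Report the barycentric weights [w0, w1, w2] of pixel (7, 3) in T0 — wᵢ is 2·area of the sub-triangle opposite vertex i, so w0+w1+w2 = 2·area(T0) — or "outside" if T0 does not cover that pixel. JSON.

T0:
  2·area = 52
  edge (14, 14)→(12, 8): d=(-2,-6) top-left  bias=+0
  edge (12, 8)→(18, 0): d=(6,-8) top-left  bias=+0
  edge (18, 0)→(14, 14): d=(-4,14) right/bottom  bias=-1
    (8,1)@(17, 3): e=[40,10,2] → X
    (9,1)@(19, 3): e=[52,26,-26] → .
    (5,2)@(11, 5): e=[0,-26,78] → .  [on edge]
    (7,2)@(15, 5): e=[24,6,22] → X
    (8,2)@(17, 5): e=[36,22,-6] → .
    (6,3)@(13, 7): e=[8,2,42] → X
    (8,3)@(17, 7): e=[32,34,-14] → .
    (6,4)@(13, 9): e=[4,14,34] → X
    (8,4)@(17, 9): e=[28,46,-22] → .
    (6,5)@(13, 11): e=[0,26,26] → X  [on edge]
    (7,5)@(15, 11): e=[12,42,-2] → .
    (6,6)@(13, 13): e=[-4,38,18] → .
  covered (7 px):
    . . . . . . . . . . .
    . . . . . . . . X . .
    . . . . . . . X . . .
    . . . . . . X X . . .
    . . . . . . X X . . .
    . . . . . . X . . . .
    . . . . . . . . . . .

Answer: [18,14,20]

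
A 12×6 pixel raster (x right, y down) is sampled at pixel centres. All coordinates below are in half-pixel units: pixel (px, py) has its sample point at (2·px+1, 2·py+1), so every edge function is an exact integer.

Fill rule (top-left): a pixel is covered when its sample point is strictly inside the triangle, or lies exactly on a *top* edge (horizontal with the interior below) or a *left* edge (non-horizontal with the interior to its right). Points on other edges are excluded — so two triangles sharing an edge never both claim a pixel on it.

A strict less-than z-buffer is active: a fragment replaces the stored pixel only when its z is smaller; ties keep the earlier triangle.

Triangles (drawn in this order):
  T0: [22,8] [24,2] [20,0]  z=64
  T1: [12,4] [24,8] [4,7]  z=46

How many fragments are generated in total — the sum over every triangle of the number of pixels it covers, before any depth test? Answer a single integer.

T0:
  2·area = 28  (B↔C swapped to make it positive)
  edge (22, 8)→(20, 0): d=(-2,-8) top-left  bias=+0
  edge (20, 0)→(24, 2): d=(4,2) right/bottom  bias=-1
  edge (24, 2)→(22, 8): d=(-2,6) right/bottom  bias=-1
    (10,0)@(21, 1): e=[6,2,20] → #
    (11,0)@(23, 1): e=[22,-2,8] → ·
    (10,1)@(21, 3): e=[2,10,16] → #
    (11,1)@(23, 3): e=[18,6,4] → #
    (10,2)@(21, 5): e=[-2,18,12] → ·
    (11,2)@(23, 5): e=[14,14,0] → ·  [on edge]
    (10,5)@(21, 11): e=[-14,42,0] → ·  [on edge]
  covered (3 px):
    · · · · · · · · · · # ·
    · · · · · · · · · · # #
    · · · · · · · · · · · ·
    · · · · · · · · · · · ·
    · · · · · · · · · · · ·
    · · · · · · · · · · · ·
T1:
  2·area = 68
  edge (12, 4)→(24, 8): d=(12,4) right/bottom  bias=-1
  edge (24, 8)→(4, 7): d=(-20,-1) top-left  bias=+0
  edge (4, 7)→(12, 4): d=(8,-3) top-left  bias=+0
    (1,0)@(3, 1): e=[0,119,-51] → ·  [on edge]
    (4,1)@(9, 3): e=[0,85,-17] → ·  [on edge]
    (5,2)@(11, 5): e=[16,47,5] → #
    (6,2)@(13, 5): e=[8,49,11] → #
    (7,2)@(15, 5): e=[0,51,17] → ·  [on edge]
    (2,3)@(5, 7): e=[64,1,3] → #
    (3,3)@(7, 7): e=[56,3,9] → #
    (4,3)@(9, 7): e=[48,5,15] → #
    (7,3)@(15, 7): e=[24,11,33] → #
    (8,3)@(17, 7): e=[16,13,39] → #
    (9,3)@(19, 7): e=[8,15,45] → #
    (10,3)@(21, 7): e=[0,17,51] → ·  [on edge]
  covered (10 px):
    · · · · · · · · · · · ·
    · · · · · · · · · · · ·
    · · · · · # # · · · · ·
    · · # # # # # # # # · ·
    · · · · · · · · · · · ·
    · · · · · · · · · · · ·

Final: 13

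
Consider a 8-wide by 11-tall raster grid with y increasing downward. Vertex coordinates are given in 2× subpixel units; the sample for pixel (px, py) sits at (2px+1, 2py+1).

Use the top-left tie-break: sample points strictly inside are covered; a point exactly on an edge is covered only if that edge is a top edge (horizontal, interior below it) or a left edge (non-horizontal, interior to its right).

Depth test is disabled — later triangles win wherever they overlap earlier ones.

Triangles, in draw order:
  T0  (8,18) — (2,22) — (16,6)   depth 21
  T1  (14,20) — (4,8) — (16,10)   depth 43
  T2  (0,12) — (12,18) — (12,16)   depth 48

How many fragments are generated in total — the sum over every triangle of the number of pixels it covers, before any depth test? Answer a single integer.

T0:
  2·area = 40
  edge (8, 18)→(2, 22): d=(-6,4) right/bottom  bias=-1
  edge (2, 22)→(16, 6): d=(14,-16) top-left  bias=+0
  edge (16, 6)→(8, 18): d=(-8,12) right/bottom  bias=-1
    (5,6)@(11, 13): e=[18,18,4] → #
    (6,6)@(13, 13): e=[10,50,-20] → ·
    (4,7)@(9, 15): e=[14,14,12] → #
    (5,7)@(11, 15): e=[6,46,-12] → ·
    (3,8)@(7, 17): e=[10,10,20] → #
    (4,8)@(9, 17): e=[2,42,-4] → ·
    (2,9)@(5, 19): e=[6,6,28] → #
    (3,9)@(7, 19): e=[-2,38,4] → ·
    (1,10)@(3, 21): e=[2,2,36] → #
    (2,10)@(5, 21): e=[-6,34,12] → ·
  covered (5 px):
    · · · · · · · ·
    · · · · · · · ·
    · · · · · · · ·
    · · · · · · · ·
    · · · · · · · ·
    · · · · · · · ·
    · · · · · # · ·
    · · · · # · · ·
    · · · # · · · ·
    · · # · · · · ·
    · # · · · · · ·
T1:
  2·area = 124
  edge (14, 20)→(4, 8): d=(-10,-12) top-left  bias=+0
  edge (4, 8)→(16, 10): d=(12,2) right/bottom  bias=-1
  edge (16, 10)→(14, 20): d=(-2,10) right/bottom  bias=-1
    (2,4)@(5, 9): e=[2,10,112] → #
    (3,4)@(7, 9): e=[26,6,92] → #
    (4,4)@(9, 9): e=[50,2,72] → #
    (5,4)@(11, 9): e=[74,-2,52] → ·
    (2,5)@(5, 11): e=[-18,34,108] → ·
    (3,5)@(7, 11): e=[6,30,88] → #
    (5,5)@(11, 11): e=[54,22,48] → #
    (6,5)@(13, 11): e=[78,18,28] → #
    (7,5)@(15, 11): e=[102,14,8] → #
    (3,6)@(7, 13): e=[-14,54,84] → ·
    (4,6)@(9, 13): e=[10,50,64] → #
    (4,7)@(9, 15): e=[-10,74,60] → ·
    (7,7)@(15, 15): e=[62,62,0] → ·  [on edge]
  covered (15 px):
    · · · · · · · ·
    · · · · · · · ·
    · · · · · · · ·
    · · · · · · · ·
    · · # # # · · ·
    · · · # # # # #
    · · · · # # # #
    · · · · · # # ·
    · · · · · · # ·
    · · · · · · · ·
    · · · · · · · ·
T2:
  2·area = 24  (B↔C swapped to make it positive)
  edge (0, 12)→(12, 16): d=(12,4) right/bottom  bias=-1
  edge (12, 16)→(12, 18): d=(0,2) right/bottom  bias=-1
  edge (12, 18)→(0, 12): d=(-12,-6) top-left  bias=+0
    (1,6)@(3, 13): e=[0,18,6] → ·  [on edge]
    (3,7)@(7, 15): e=[8,10,6] → #
    (4,7)@(9, 15): e=[0,6,18] → ·  [on edge]
    (3,8)@(7, 17): e=[32,10,-18] → ·
    (5,8)@(11, 17): e=[16,2,6] → #
    (6,8)@(13, 17): e=[8,-2,18] → ·
    (7,8)@(15, 17): e=[0,-6,30] → ·  [on edge]
    (5,9)@(11, 19): e=[40,2,-18] → ·
  covered (2 px):
    · · · · · · · ·
    · · · · · · · ·
    · · · · · · · ·
    · · · · · · · ·
    · · · · · · · ·
    · · · · · · · ·
    · · · · · · · ·
    · · · # · · · ·
    · · · · · # · ·
    · · · · · · · ·
    · · · · · · · ·

Result: 22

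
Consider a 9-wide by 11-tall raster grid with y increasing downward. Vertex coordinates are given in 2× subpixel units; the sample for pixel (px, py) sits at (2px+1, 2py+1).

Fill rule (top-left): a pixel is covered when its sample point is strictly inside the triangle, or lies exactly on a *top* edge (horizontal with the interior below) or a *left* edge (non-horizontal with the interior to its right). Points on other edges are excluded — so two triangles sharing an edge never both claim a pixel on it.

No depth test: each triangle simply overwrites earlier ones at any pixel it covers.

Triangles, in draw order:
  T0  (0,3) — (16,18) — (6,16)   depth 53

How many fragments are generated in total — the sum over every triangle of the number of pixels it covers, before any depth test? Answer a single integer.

T0:
  2·area = 118
  edge (0, 3)→(16, 18): d=(16,15) right/bottom  bias=-1
  edge (16, 18)→(6, 16): d=(-10,-2) top-left  bias=+0
  edge (6, 16)→(0, 3): d=(-6,-13) top-left  bias=+0
    (0,2)@(1, 5): e=[17,100,1] → █
    (1,2)@(3, 5): e=[-13,104,27] → ·
    (0,3)@(1, 7): e=[49,80,-11] → ·
    (1,3)@(3, 7): e=[19,84,15] → █
    (2,3)@(5, 7): e=[-11,88,41] → ·
    (1,4)@(3, 9): e=[51,64,3] → █
    (2,4)@(5, 9): e=[21,68,29] → █
    (3,4)@(7, 9): e=[-9,72,55] → ·
    (1,5)@(3, 11): e=[83,44,-9] → ·
    (2,5)@(5, 11): e=[53,48,17] → █
    (3,5)@(7, 11): e=[23,52,43] → █
    (4,5)@(9, 11): e=[-7,56,69] → ·
    (0,7)@(1, 15): e=[177,0,-59] → ·  [on edge]
    (5,8)@(11, 17): e=[59,0,59] → █  [on edge]
  covered (14 px):
    · · · · · · · · ·
    · · · · · · · · ·
    █ · · · · · · · ·
    · █ · · · · · · ·
    · █ █ · · · · · ·
    · · █ █ · · · · ·
    · · █ █ █ · · · ·
    · · · █ █ █ · · ·
    · · · · · █ █ · ·
    · · · · · · · · ·
    · · · · · · · · ·

Final: 14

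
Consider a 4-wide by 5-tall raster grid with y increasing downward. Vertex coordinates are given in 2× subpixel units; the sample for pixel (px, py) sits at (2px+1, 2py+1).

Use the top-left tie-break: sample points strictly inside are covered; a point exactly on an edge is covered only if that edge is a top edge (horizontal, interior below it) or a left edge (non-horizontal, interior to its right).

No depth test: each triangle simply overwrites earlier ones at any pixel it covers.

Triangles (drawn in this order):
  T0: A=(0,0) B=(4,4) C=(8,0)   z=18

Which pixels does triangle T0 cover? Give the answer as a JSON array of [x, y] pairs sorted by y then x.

T0:
  2·area = 32  (B↔C swapped to make it positive)
  edge (0, 0)→(8, 0): d=(8,0) top-left  bias=+0
  edge (8, 0)→(4, 4): d=(-4,4) right/bottom  bias=-1
  edge (4, 4)→(0, 0): d=(-4,-4) top-left  bias=+0
    (0,0)@(1, 1): e=[8,24,0] → █  [on edge]
    (1,0)@(3, 1): e=[8,16,8] → █
    (2,0)@(5, 1): e=[8,8,16] → █
    (3,0)@(7, 1): e=[8,0,24] → ·  [on edge]
    (0,1)@(1, 3): e=[24,16,-8] → ·
    (1,1)@(3, 3): e=[24,8,0] → █  [on edge]
    (2,1)@(5, 3): e=[24,0,8] → ·  [on edge]
    (1,2)@(3, 5): e=[40,0,-8] → ·  [on edge]
    (2,2)@(5, 5): e=[40,-8,0] → ·  [on edge]
    (0,3)@(1, 7): e=[56,0,-24] → ·  [on edge]
    (3,3)@(7, 7): e=[56,-24,0] → ·  [on edge]
  covered (4 px):
    █ █ █ ·
    · █ · ·
    · · · ·
    · · · ·
    · · · ·

Answer: [[0,0],[1,0],[2,0],[1,1]]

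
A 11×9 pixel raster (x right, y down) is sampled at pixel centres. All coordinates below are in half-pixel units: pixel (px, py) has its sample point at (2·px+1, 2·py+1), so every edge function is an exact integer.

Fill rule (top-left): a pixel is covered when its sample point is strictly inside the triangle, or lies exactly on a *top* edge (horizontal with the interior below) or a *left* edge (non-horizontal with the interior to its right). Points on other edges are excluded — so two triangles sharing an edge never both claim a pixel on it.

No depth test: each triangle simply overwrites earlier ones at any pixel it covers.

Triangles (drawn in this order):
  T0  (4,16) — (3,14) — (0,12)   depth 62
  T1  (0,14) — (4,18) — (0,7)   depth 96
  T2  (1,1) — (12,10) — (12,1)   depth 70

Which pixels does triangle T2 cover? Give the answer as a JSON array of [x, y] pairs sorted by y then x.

T0:
  2·area = 4  (B↔C swapped to make it positive)
  edge (4, 16)→(0, 12): d=(-4,-4) top-left  bias=+0
  edge (0, 12)→(3, 14): d=(3,2) right/bottom  bias=-1
  edge (3, 14)→(4, 16): d=(1,2) right/bottom  bias=-1
    (0,6)@(1, 13): e=[0,1,3] → X  [on edge]
    (1,6)@(3, 13): e=[8,-3,-1] → .
    (0,7)@(1, 15): e=[-8,7,5] → .
    (1,7)@(3, 15): e=[0,3,1] → X  [on edge]
    (2,7)@(5, 15): e=[8,-1,-3] → .
    (1,8)@(3, 17): e=[-8,9,3] → .
    (2,8)@(5, 17): e=[0,5,-1] → .  [on edge]
  covered (2 px):
    . . . . . . . . . . .
    . . . . . . . . . . .
    . . . . . . . . . . .
    . . . . . . . . . . .
    . . . . . . . . . . .
    . . . . . . . . . . .
    X . . . . . . . . . .
    . X . . . . . . . . .
    . . . . . . . . . . .
T1:
  2·area = 28  (B↔C swapped to make it positive)
  edge (0, 14)→(0, 7): d=(0,-7) top-left  bias=+0
  edge (0, 7)→(4, 18): d=(4,11) right/bottom  bias=-1
  edge (4, 18)→(0, 14): d=(-4,-4) top-left  bias=+0
    (0,5)@(1, 11): e=[7,5,16] → X
    (1,5)@(3, 11): e=[21,-17,24] → .
    (0,6)@(1, 13): e=[7,13,8] → X
    (1,6)@(3, 13): e=[21,-9,16] → .
    (0,7)@(1, 15): e=[7,21,0] → X  [on edge]
    (1,7)@(3, 15): e=[21,-1,8] → .
    (0,8)@(1, 17): e=[7,29,-8] → .
    (1,8)@(3, 17): e=[21,7,0] → X  [on edge]
    (2,8)@(5, 17): e=[35,-15,8] → .
  covered (4 px):
    . . . . . . . . . . .
    . . . . . . . . . . .
    . . . . . . . . . . .
    . . . . . . . . . . .
    . . . . . . . . . . .
    X . . . . . . . . . .
    X . . . . . . . . . .
    X . . . . . . . . . .
    . X . . . . . . . . .
T2:
  2·area = 99  (B↔C swapped to make it positive)
  edge (1, 1)→(12, 1): d=(11,0) top-left  bias=+0
  edge (12, 1)→(12, 10): d=(0,9) right/bottom  bias=-1
  edge (12, 10)→(1, 1): d=(-11,-9) top-left  bias=+0
    (0,0)@(1, 1): e=[0,99,0] → X  [on edge]
    (1,0)@(3, 1): e=[0,81,18] → X  [on edge]
    (2,0)@(5, 1): e=[0,63,36] → X  [on edge]
    (3,0)@(7, 1): e=[0,45,54] → X  [on edge]
    (4,0)@(9, 1): e=[0,27,72] → X  [on edge]
    (5,0)@(11, 1): e=[0,9,90] → X  [on edge]
    (6,0)@(13, 1): e=[0,-9,108] → .  [on edge]
    (7,0)@(15, 1): e=[0,-27,126] → .  [on edge]
    (8,0)@(17, 1): e=[0,-45,144] → .  [on edge]
    (9,0)@(19, 1): e=[0,-63,162] → .  [on edge]
    (10,0)@(21, 1): e=[0,-81,180] → .  [on edge]
    (0,1)@(1, 3): e=[22,99,-22] → .
  covered (16 px):
    X X X X X X . . . . .
    . . X X X X . . . . .
    . . . X X X . . . . .
    . . . . X X . . . . .
    . . . . . X . . . . .
    . . . . . . . . . . .
    . . . . . . . . . . .
    . . . . . . . . . . .
    . . . . . . . . . . .

Answer: [[0,0],[1,0],[2,0],[3,0],[4,0],[5,0],[2,1],[3,1],[4,1],[5,1],[3,2],[4,2],[5,2],[4,3],[5,3],[5,4]]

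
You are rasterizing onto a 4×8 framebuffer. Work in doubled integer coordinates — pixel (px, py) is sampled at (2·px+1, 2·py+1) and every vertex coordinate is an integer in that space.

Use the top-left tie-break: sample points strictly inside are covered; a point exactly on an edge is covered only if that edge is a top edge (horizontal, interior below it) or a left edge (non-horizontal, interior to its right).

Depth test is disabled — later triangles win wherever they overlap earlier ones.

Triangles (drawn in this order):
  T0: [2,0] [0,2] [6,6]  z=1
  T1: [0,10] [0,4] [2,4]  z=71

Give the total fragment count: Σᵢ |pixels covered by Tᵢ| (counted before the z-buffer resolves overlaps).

T0:
  2·area = 20  (B↔C swapped to make it positive)
  edge (2, 0)→(6, 6): d=(4,6) right/bottom  bias=-1
  edge (6, 6)→(0, 2): d=(-6,-4) top-left  bias=+0
  edge (0, 2)→(2, 0): d=(2,-2) top-left  bias=+0
    (0,0)@(1, 1): e=[10,10,0] → █  [on edge]
    (1,0)@(3, 1): e=[-2,18,4] → ·
    (0,1)@(1, 3): e=[18,-2,4] → ·
    (1,1)@(3, 3): e=[6,6,8] → █
    (2,1)@(5, 3): e=[-6,14,12] → ·
    (1,2)@(3, 5): e=[14,-6,12] → ·
    (2,2)@(5, 5): e=[2,2,16] → █
    (3,2)@(7, 5): e=[-10,10,20] → ·
    (2,3)@(5, 7): e=[10,-10,20] → ·
  covered (3 px):
    █ · · ·
    · █ · ·
    · · █ ·
    · · · ·
    · · · ·
    · · · ·
    · · · ·
    · · · ·
T1:
  2·area = 12
  edge (0, 10)→(0, 4): d=(0,-6) top-left  bias=+0
  edge (0, 4)→(2, 4): d=(2,0) top-left  bias=+0
  edge (2, 4)→(0, 10): d=(-2,6) right/bottom  bias=-1
    (1,0)@(3, 1): e=[18,-6,0] → ·  [on edge]
    (0,2)@(1, 5): e=[6,2,4] → █
    (1,2)@(3, 5): e=[18,2,-8] → ·
    (0,3)@(1, 7): e=[6,6,0] → ·  [on edge]
  covered (1 px):
    · · · ·
    · · · ·
    █ · · ·
    · · · ·
    · · · ·
    · · · ·
    · · · ·
    · · · ·

Final: 4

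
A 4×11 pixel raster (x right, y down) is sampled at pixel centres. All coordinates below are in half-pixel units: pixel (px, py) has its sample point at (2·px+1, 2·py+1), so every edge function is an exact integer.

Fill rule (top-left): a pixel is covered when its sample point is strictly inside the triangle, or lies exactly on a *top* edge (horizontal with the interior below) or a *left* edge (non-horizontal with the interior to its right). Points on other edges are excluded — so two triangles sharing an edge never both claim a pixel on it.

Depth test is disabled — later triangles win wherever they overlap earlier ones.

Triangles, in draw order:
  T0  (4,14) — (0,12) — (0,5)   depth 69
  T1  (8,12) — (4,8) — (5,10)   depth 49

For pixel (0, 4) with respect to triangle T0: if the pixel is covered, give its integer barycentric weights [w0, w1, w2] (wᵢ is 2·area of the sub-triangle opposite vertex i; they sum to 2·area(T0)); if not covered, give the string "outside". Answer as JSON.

T0:
  2·area = 28
  edge (4, 14)→(0, 12): d=(-4,-2) top-left  bias=+0
  edge (0, 12)→(0, 5): d=(0,-7) top-left  bias=+0
  edge (0, 5)→(4, 14): d=(4,9) right/bottom  bias=-1
    (0,4)@(1, 9): e=[14,7,7] → █
    (1,4)@(3, 9): e=[18,21,-11] → ·
    (0,5)@(1, 11): e=[6,7,15] → █
    (1,5)@(3, 11): e=[10,21,-3] → ·
    (0,6)@(1, 13): e=[-2,7,23] → ·
    (1,6)@(3, 13): e=[2,21,5] → █
    (2,6)@(5, 13): e=[6,35,-13] → ·
    (1,7)@(3, 15): e=[-6,21,13] → ·
  covered (3 px):
    · · · ·
    · · · ·
    · · · ·
    · · · ·
    █ · · ·
    █ · · ·
    · █ · ·
    · · · ·
    · · · ·
    · · · ·
    · · · ·
T1:
  2·area = 4  (B↔C swapped to make it positive)
  edge (8, 12)→(5, 10): d=(-3,-2) top-left  bias=+0
  edge (5, 10)→(4, 8): d=(-1,-2) top-left  bias=+0
  edge (4, 8)→(8, 12): d=(4,4) right/bottom  bias=-1
    (0,2)@(1, 5): e=[7,-3,0] → ·  [on edge]
    (1,3)@(3, 7): e=[5,-1,0] → ·  [on edge]
    (2,4)@(5, 9): e=[3,1,0] → ·  [on edge]
    (3,5)@(7, 11): e=[1,3,0] → ·  [on edge]
  covered (0 px):
    · · · ·
    · · · ·
    · · · ·
    · · · ·
    · · · ·
    · · · ·
    · · · ·
    · · · ·
    · · · ·
    · · · ·
    · · · ·

Final: [7,7,14]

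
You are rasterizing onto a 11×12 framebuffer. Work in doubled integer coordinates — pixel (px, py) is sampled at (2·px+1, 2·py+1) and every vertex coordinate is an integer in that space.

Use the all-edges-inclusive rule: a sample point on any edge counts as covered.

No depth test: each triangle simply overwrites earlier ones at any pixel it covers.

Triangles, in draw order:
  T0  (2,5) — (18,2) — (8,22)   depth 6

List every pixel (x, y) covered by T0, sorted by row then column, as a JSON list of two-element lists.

T0:
  2·area = 290
  edge (2, 5)→(18, 2): d=(16,-3) inclusive
  edge (18, 2)→(8, 22): d=(-10,20) inclusive
  edge (8, 22)→(2, 5): d=(-6,-17) inclusive
    (6,1)@(13, 3): e=[1,90,199] → X
    (7,1)@(15, 3): e=[7,50,233] → X
    (8,1)@(17, 3): e=[13,10,267] → X
    (9,1)@(19, 3): e=[19,-30,301] → .
    (1,2)@(3, 5): e=[3,270,17] → X
    (2,2)@(5, 5): e=[9,230,51] → X
    (3,2)@(7, 5): e=[15,190,85] → X
    (4,2)@(9, 5): e=[21,150,119] → X
    (5,2)@(11, 5): e=[27,110,153] → X
    (8,2)@(17, 5): e=[45,-10,255] → .
    (1,3)@(3, 7): e=[35,250,5] → X
    (8,3)@(17, 7): e=[77,-30,243] → .
  covered (38 px):
    . . . . . . . . . . .
    . . . . . . X X X . .
    . X X X X X X X . . .
    . X X X X X X X . . .
    . . X X X X X . . . .
    . . X X X X X . . . .
    . . X X X X . . . . .
    . . . X X X . . . . .
    . . . X X . . . . . .
    . . . X X . . . . . .
    . . . . . . . . . . .
    . . . . . . . . . . .

Final: [[6,1],[7,1],[8,1],[1,2],[2,2],[3,2],[4,2],[5,2],[6,2],[7,2],[1,3],[2,3],[3,3],[4,3],[5,3],[6,3],[7,3],[2,4],[3,4],[4,4],[5,4],[6,4],[2,5],[3,5],[4,5],[5,5],[6,5],[2,6],[3,6],[4,6],[5,6],[3,7],[4,7],[5,7],[3,8],[4,8],[3,9],[4,9]]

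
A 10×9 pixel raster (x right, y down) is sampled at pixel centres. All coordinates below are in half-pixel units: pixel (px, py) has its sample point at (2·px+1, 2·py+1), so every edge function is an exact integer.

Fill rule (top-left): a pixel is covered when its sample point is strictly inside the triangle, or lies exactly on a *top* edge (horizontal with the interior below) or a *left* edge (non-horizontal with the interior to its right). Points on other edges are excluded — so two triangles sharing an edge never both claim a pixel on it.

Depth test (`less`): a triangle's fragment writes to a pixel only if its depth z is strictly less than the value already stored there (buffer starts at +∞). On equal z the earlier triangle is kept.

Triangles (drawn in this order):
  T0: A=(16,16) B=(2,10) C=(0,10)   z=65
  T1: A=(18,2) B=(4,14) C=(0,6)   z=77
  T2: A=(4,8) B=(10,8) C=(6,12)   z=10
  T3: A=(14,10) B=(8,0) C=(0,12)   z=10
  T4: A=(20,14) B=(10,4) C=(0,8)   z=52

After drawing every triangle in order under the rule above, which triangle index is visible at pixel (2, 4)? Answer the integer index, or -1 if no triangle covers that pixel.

T0:
  2·area = 12  (B↔C swapped to make it positive)
  edge (16, 16)→(0, 10): d=(-16,-6) top-left  bias=+0
  edge (0, 10)→(2, 10): d=(2,0) top-left  bias=+0
  edge (2, 10)→(16, 16): d=(14,6) right/bottom  bias=-1
    (1,5)@(3, 11): e=[2,2,8] → █
    (2,5)@(5, 11): e=[14,2,-4] → ·
    (1,6)@(3, 13): e=[-30,6,36] → ·
    (4,6)@(9, 13): e=[6,6,0] → ·  [on edge]
  covered (1 px):
    · · · · · · · · · ·
    · · · · · · · · · ·
    · · · · · · · · · ·
    · · · · · · · · · ·
    · · · · · · · · · ·
    · █ · · · · · · · ·
    · · · · · · · · · ·
    · · · · · · · · · ·
    · · · · · · · · · ·
T1:
  2·area = 160
  edge (18, 2)→(4, 14): d=(-14,12) right/bottom  bias=-1
  edge (4, 14)→(0, 6): d=(-4,-8) top-left  bias=+0
  edge (0, 6)→(18, 2): d=(18,-4) top-left  bias=+0
    (7,1)@(15, 3): e=[22,132,6] → █
    (8,1)@(17, 3): e=[-2,148,14] → ·
    (2,2)@(5, 5): e=[114,44,2] → █
    (3,2)@(7, 5): e=[90,60,10] → █
    (4,2)@(9, 5): e=[66,76,18] → █
    (5,2)@(11, 5): e=[42,92,26] → █
    (6,2)@(13, 5): e=[18,108,34] → █
    (7,2)@(15, 5): e=[-6,124,42] → ·
    (0,3)@(1, 7): e=[134,4,22] → █
    (1,3)@(3, 7): e=[110,20,30] → █
    (6,3)@(13, 7): e=[-10,100,70] → ·
    (0,4)@(1, 9): e=[106,-4,58] → ·
  covered (20 px):
    · · · · · · · · · ·
    · · · · · · · █ · ·
    · · █ █ █ █ █ · · ·
    █ █ █ █ █ █ · · · ·
    · █ █ █ █ · · · · ·
    · █ █ █ · · · · · ·
    · · █ · · · · · · ·
    · · · · · · · · · ·
    · · · · · · · · · ·
T2:
  2·area = 24
  edge (4, 8)→(10, 8): d=(6,0) top-left  bias=+0
  edge (10, 8)→(6, 12): d=(-4,4) right/bottom  bias=-1
  edge (6, 12)→(4, 8): d=(-2,-4) top-left  bias=+0
    (8,0)@(17, 1): e=[-42,0,66] → ·  [on edge]
    (7,1)@(15, 3): e=[-30,0,54] → ·  [on edge]
    (6,2)@(13, 5): e=[-18,0,42] → ·  [on edge]
    (5,3)@(11, 7): e=[-6,0,30] → ·  [on edge]
    (2,4)@(5, 9): e=[6,16,2] → █
    (3,4)@(7, 9): e=[6,8,10] → █
    (4,4)@(9, 9): e=[6,0,18] → ·  [on edge]
    (2,5)@(5, 11): e=[18,8,-2] → ·
    (3,5)@(7, 11): e=[18,0,6] → ·  [on edge]
    (2,6)@(5, 13): e=[30,0,-6] → ·  [on edge]
    (1,7)@(3, 15): e=[42,0,-18] → ·  [on edge]
    (0,8)@(1, 17): e=[54,0,-30] → ·  [on edge]
  covered (2 px):
    · · · · · · · · · ·
    · · · · · · · · · ·
    · · · · · · · · · ·
    · · · · · · · · · ·
    · · █ █ · · · · · ·
    · · · · · · · · · ·
    · · · · · · · · · ·
    · · · · · · · · · ·
    · · · · · · · · · ·
T3:
  2·area = 152  (B↔C swapped to make it positive)
  edge (14, 10)→(0, 12): d=(-14,2) right/bottom  bias=-1
  edge (0, 12)→(8, 0): d=(8,-12) top-left  bias=+0
  edge (8, 0)→(14, 10): d=(6,10) right/bottom  bias=-1
    (3,1)@(7, 3): e=[112,12,28] → █
    (4,1)@(9, 3): e=[108,36,8] → █
    (5,1)@(11, 3): e=[104,60,-12] → ·
    (2,2)@(5, 5): e=[88,4,60] → █
    (5,2)@(11, 5): e=[76,76,0] → ·  [on edge]
    (2,3)@(5, 7): e=[60,20,72] → █
    (5,3)@(11, 7): e=[48,92,12] → █
    (6,3)@(13, 7): e=[44,116,-8] → ·
    (1,4)@(3, 9): e=[36,12,104] → █
    (6,4)@(13, 9): e=[16,132,4] → █
    (7,4)@(15, 9): e=[12,156,-16] → ·
    (0,5)@(1, 11): e=[12,4,136] → █
    (3,5)@(7, 11): e=[0,76,76] → ·  [on edge]
    (8,7)@(17, 15): e=[-76,228,0] → ·  [on edge]
  covered (18 px):
    · · · · · · · · · ·
    · · · █ █ · · · · ·
    · · █ █ █ · · · · ·
    · · █ █ █ █ · · · ·
    · █ █ █ █ █ █ · · ·
    █ █ █ · · · · · · ·
    · · · · · · · · · ·
    · · · · · · · · · ·
    · · · · · · · · · ·
T4:
  2·area = 140  (B↔C swapped to make it positive)
  edge (20, 14)→(0, 8): d=(-20,-6) top-left  bias=+0
  edge (0, 8)→(10, 4): d=(10,-4) top-left  bias=+0
  edge (10, 4)→(20, 14): d=(10,10) right/bottom  bias=-1
    (3,0)@(7, 1): e=[182,-42,0] → ·  [on edge]
    (4,1)@(9, 3): e=[154,-14,0] → ·  [on edge]
    (4,2)@(9, 5): e=[114,6,20] → █
    (5,2)@(11, 5): e=[126,14,0] → ·  [on edge]
    (1,3)@(3, 7): e=[38,2,100] → █
    (2,3)@(5, 7): e=[50,10,80] → █
    (3,3)@(7, 7): e=[62,18,60] → █
    (5,3)@(11, 7): e=[86,34,20] → █
    (6,3)@(13, 7): e=[98,42,0] → ·  [on edge]
    (1,4)@(3, 9): e=[-2,22,120] → ·
    (2,4)@(5, 9): e=[10,30,100] → █
    (6,4)@(13, 9): e=[58,62,20] → █
    (7,4)@(15, 9): e=[70,70,0] → ·  [on edge]
    (8,5)@(17, 11): e=[42,98,0] → ·  [on edge]
    (9,6)@(19, 13): e=[14,126,0] → ·  [on edge]
  covered (15 px):
    · · · · · · · · · ·
    · · · · · · · · · ·
    · · · · █ · · · · ·
    · █ █ █ █ █ · · · ·
    · · █ █ █ █ █ · · ·
    · · · · · █ █ █ · ·
    · · · · · · · · █ ·
    · · · · · · · · · ·
    · · · · · · · · · ·

Z-buffer (winner per pixel, '.' = empty):
  . . . . . . . . . .
  . . . 3 3 . . 1 . .
  . . 3 3 3 1 1 . . .
  1 4 3 3 3 3 . . . .
  . 3 2 2 3 3 3 . . .
  3 3 3 1 . 4 4 4 . .
  . . 1 . . . . . 4 .
  . . . . . . . . . .
  . . . . . . . . . .

Result: 2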